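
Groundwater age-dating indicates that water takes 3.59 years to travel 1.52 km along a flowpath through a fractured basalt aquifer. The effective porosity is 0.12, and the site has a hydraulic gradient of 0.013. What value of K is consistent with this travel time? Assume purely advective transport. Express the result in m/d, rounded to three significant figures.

t = 3.59 years = 1310 d
L = 1.52 km = 1520 m
v = L / t = 1520 / 1310 = 1.160 m/d
K = v · n / i = 1.160 × 0.12 / 0.013 = 10.7 m/d

10.7 m/d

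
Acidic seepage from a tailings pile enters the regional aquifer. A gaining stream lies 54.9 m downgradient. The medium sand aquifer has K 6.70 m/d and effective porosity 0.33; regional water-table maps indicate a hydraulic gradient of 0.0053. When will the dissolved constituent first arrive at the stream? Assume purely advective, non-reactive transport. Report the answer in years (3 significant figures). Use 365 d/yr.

1.40 years

Darcy flux q = K·i = 6.70 × 0.0053 = 0.03551 m/d
v_s = q/n_e = 0.03551/0.33 = 0.1076 m/d
t = L / v = 54.9 / 0.1076 = 510.2 d
   = 510.2 / 365 = 1.40 yr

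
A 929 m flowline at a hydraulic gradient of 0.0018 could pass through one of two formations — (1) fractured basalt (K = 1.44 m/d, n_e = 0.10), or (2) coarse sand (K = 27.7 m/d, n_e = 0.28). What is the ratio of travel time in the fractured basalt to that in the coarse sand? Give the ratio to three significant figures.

6.87

Unit 1 (fractured basalt): v = 1.44×0.0018/0.10 = 0.02592 m/d, t = 929/0.02592 = 35840 d
Unit 2 (coarse sand): v = 27.7×0.0018/0.28 = 0.1781 m/d, t = 929/0.1781 = 5217 d
t(fractured basalt) / t(coarse sand) = 35840/5217 = 6.87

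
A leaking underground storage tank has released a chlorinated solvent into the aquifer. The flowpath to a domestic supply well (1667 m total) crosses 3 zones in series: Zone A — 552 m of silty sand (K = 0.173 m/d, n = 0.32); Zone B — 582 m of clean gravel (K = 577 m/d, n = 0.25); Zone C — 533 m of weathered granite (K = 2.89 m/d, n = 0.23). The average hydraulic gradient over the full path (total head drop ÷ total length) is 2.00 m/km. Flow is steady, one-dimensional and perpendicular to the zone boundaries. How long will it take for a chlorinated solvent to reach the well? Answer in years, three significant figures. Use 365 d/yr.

Steady 1-D flow in series ⇒ the Darcy flux q is identical in every zone and the zone head losses add (resistances L/K in series).
Σ(L/K) = 552/0.173 + 582/577 + 533/2.89 = 3191 + 1.009 + 184.4 = 3376 d
K_eq = L_total / Σ(L/K) = 1667 / 3376 = 0.4938 m/d
q = K_eq · i = 0.4938 × 0.0020 = 9.875e-4 m/d (same in every zone)
Zone A: v = q/n = 9.875e-4/0.32 = 0.003086 m/d → t_A = 552/0.003086 = 178900 d
Zone B: v = q/n = 9.875e-4/0.25 = 0.003950 m/d → t_B = 582/0.003950 = 147300 d
Zone C: v = q/n = 9.875e-4/0.23 = 0.004293 m/d → t_C = 533/0.004293 = 124100 d
Total t = 178900 + 147300 + 124100 = 450400 d
   = 450400 / 365 = 1230 yr

1230 years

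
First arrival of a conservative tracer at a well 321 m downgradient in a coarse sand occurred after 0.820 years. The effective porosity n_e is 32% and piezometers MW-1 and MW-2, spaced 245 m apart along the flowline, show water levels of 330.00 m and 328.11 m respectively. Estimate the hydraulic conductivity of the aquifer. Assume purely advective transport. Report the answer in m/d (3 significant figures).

Hydraulic gradient i = (330.00 − 328.11) / 245 = 1.89 / 245 = 0.007714
t = 0.820 years = 299.3 d
v = L / t = 321 / 299.3 = 1.073 m/d
K = v · n / i = 1.073 × 0.32 / 0.007714 = 44.5 m/d

44.5 m/d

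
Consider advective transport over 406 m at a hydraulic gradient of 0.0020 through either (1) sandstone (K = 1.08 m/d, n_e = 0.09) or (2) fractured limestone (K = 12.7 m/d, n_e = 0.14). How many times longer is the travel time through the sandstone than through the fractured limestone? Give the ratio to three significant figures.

Unit 1 (sandstone): v = 1.08×0.0020/0.09 = 0.02400 m/d, t = 406/0.02400 = 16920 d
Unit 2 (fractured limestone): v = 12.7×0.0020/0.14 = 0.1814 m/d, t = 406/0.1814 = 2238 d
t(sandstone) / t(fractured limestone) = 16920/2238 = 7.56

7.56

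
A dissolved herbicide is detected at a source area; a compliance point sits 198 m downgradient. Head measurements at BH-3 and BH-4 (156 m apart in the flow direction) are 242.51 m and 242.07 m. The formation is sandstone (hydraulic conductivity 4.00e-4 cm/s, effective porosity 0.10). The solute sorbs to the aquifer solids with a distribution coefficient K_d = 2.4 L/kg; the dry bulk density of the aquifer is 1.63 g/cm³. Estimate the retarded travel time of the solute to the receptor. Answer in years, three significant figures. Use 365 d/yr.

Hydraulic gradient i = (242.51 − 242.07) / 156 = 0.44 / 156 = 0.002821
K = 4.00e-4 cm/s × 864 = 0.3456 m/d
Specific discharge q = 0.3456 × 0.002821 = 9.748e-4 m/d
v_s = q/n_e = 9.748e-4/0.10 = 0.009748 m/d
Retardation R = 1 + ρ_b·K_d/n = 1 + 1.63×2.4/0.10 = 40.12
Contaminant velocity v_c = v/R = 0.009748/40.12 = 2.430e-4 m/d
t = L/v_c = 198/2.430e-4 = 814900 d
   = 814900/365 = 2230 yr

2230 years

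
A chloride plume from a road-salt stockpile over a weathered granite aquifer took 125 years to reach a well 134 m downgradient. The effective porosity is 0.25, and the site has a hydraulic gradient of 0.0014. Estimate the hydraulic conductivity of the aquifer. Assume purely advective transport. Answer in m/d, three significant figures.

t = 125 years = 45630 d
v = L / t = 134 / 45630 = 0.002937 m/d
K = v · n / i = 0.002937 × 0.25 / 0.0014 = 0.524 m/d

0.524 m/d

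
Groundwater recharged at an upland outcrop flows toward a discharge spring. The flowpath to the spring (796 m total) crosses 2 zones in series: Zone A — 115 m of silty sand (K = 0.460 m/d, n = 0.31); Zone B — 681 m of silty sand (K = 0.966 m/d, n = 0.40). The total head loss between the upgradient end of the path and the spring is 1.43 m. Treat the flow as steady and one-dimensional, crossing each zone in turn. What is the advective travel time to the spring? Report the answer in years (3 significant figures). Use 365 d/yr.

Steady 1-D flow in series ⇒ the Darcy flux q is identical in every zone and the zone head losses add (resistances L/K in series).
Σ(L/K) = 115/0.460 + 681/0.966 = 250.0 + 705.0 = 955.0 d
q = ΔH / Σ(L/K) = 1.43 / 955.0 = 0.001497 m/d (same in every zone)
Zone A: v = q/n = 0.001497/0.31 = 0.004830 m/d → t_A = 115/0.004830 = 23810 d
Zone B: v = q/n = 0.001497/0.40 = 0.003744 m/d → t_B = 681/0.003744 = 181900 d
Total t = 23810 + 181900 = 205700 d
   = 205700 / 365 = 564 yr

564 years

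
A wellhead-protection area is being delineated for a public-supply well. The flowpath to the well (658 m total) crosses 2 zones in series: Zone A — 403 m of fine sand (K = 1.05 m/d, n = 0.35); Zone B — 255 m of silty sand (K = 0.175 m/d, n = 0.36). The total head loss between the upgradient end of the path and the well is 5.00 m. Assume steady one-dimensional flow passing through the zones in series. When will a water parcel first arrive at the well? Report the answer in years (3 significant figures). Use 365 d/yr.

Steady 1-D flow in series ⇒ the Darcy flux q is identical in every zone and the zone head losses add (resistances L/K in series).
Σ(L/K) = 403/1.05 + 255/0.175 = 383.8 + 1457 = 1841 d
q = ΔH / Σ(L/K) = 5.00 / 1841 = 0.002716 m/d (same in every zone)
Zone A: v = q/n = 0.002716/0.35 = 0.007760 m/d → t_A = 403/0.007760 = 51930 d
Zone B: v = q/n = 0.002716/0.36 = 0.007544 m/d → t_B = 255/0.007544 = 33800 d
Total t = 51930 + 33800 = 85730 d
   = 85730 / 365 = 235 yr

235 years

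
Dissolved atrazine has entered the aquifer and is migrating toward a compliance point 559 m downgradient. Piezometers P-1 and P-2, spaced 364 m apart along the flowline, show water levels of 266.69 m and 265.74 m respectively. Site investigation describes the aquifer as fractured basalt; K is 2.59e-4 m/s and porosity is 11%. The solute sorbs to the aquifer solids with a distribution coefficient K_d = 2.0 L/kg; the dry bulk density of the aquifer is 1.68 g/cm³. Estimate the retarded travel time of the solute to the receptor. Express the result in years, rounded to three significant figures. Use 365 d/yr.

91.0 years

Hydraulic gradient i = (266.69 − 265.74) / 364 = 0.95 / 364 = 0.002610
K = 2.59e-4 m/s × 86400 s/d = 22.38 m/d
q = Ki = 22.38 × 0.002610 = 0.05840 m/d
Average linear velocity = 0.05840 / 0.11 = 0.5309 m/d
Retardation R = 1 + ρ_b·K_d/n = 1 + 1.68×2.0/0.11 = 31.55
Contaminant velocity v_c = v/R = 0.5309/31.55 = 0.01683 m/d
t = L/v_c = 559/0.01683 = 33210 d
   = 33210/365 = 91.0 yr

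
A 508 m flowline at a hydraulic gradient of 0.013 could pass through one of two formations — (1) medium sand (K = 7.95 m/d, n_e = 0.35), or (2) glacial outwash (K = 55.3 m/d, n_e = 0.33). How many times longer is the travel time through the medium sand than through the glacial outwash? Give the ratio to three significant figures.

Unit 1 (medium sand): v = 7.95×0.013/0.35 = 0.2953 m/d, t = 508/0.2953 = 1720 d
Unit 2 (glacial outwash): v = 55.3×0.013/0.33 = 2.178 m/d, t = 508/2.178 = 233.2 d
t(medium sand) / t(glacial outwash) = 1720/233.2 = 7.38

7.38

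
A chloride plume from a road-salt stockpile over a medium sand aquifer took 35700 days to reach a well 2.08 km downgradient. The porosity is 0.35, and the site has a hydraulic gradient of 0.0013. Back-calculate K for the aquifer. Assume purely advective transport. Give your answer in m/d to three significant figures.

L = 2.08 km = 2080 m
v = L / t = 2080 / 35700 = 0.05826 m/d
K = v · n / i = 0.05826 × 0.35 / 0.0013 = 15.7 m/d

15.7 m/d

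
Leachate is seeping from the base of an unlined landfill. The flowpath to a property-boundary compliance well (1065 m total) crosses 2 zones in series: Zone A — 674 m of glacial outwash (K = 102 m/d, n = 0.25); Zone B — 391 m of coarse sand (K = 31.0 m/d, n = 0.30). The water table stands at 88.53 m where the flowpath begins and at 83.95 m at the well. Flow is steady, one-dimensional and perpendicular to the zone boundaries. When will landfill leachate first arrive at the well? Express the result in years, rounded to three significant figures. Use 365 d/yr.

3.29 years

Total head drop ΔH = 88.53 − 83.95 = 4.58 m
Continuity: the same q passes through each zone, so ΔH = q·Σ(L_j/K_j) — the zones act as resistances in series.
Σ(L/K) = 674/102 + 391/31.0 = 6.608 + 12.61 = 19.22 d
q = ΔH / Σ(L/K) = 4.58 / 19.22 = 0.2383 m/d (same in every zone)
Zone A: v = q/n = 0.2383/0.25 = 0.9531 m/d → t_A = 674/0.9531 = 707.1 d
Zone B: v = q/n = 0.2383/0.30 = 0.7943 m/d → t_B = 391/0.7943 = 492.3 d
Total t = 707.1 + 492.3 = 1199 d
   = 1199 / 365 = 3.29 yr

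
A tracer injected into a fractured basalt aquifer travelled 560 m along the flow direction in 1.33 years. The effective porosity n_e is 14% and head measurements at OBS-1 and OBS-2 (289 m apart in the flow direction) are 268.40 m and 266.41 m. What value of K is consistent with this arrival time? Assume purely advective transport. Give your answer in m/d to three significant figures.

Hydraulic gradient i = (268.40 − 266.41) / 289 = 1.99 / 289 = 0.006886
t = 1.33 years = 485.5 d
v = L / t = 560 / 485.5 = 1.154 m/d
K = v · n / i = 1.154 × 0.14 / 0.006886 = 23.5 m/d

23.5 m/d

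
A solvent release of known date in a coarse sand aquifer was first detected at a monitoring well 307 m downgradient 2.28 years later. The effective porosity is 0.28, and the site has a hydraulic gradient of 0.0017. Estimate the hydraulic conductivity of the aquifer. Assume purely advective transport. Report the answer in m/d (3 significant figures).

t = 2.28 years = 832.2 d
v = L / t = 307 / 832.2 = 0.3689 m/d
K = v · n / i = 0.3689 × 0.28 / 0.0017 = 60.8 m/d

60.8 m/d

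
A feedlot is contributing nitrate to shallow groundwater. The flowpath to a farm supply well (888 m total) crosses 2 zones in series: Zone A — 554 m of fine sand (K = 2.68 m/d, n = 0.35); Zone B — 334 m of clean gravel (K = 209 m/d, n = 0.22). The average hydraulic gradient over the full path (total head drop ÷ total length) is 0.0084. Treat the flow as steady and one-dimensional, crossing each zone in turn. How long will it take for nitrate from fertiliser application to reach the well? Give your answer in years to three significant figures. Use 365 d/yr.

20.5 years

Continuity: the same q passes through each zone, so ΔH = q·Σ(L_j/K_j) — the zones act as resistances in series.
Σ(L/K) = 554/2.68 + 334/209 = 206.7 + 1.598 = 208.3 d
K_eq = L_total / Σ(L/K) = 888 / 208.3 = 4.263 m/d
q = K_eq · i = 4.263 × 0.0084 = 0.03581 m/d (same in every zone)
Zone A: v = q/n = 0.03581/0.35 = 0.1023 m/d → t_A = 554/0.1023 = 5415 d
Zone B: v = q/n = 0.03581/0.22 = 0.1628 m/d → t_B = 334/0.1628 = 2052 d
Total t = 5415 + 2052 = 7467 d
   = 7467 / 365 = 20.5 yr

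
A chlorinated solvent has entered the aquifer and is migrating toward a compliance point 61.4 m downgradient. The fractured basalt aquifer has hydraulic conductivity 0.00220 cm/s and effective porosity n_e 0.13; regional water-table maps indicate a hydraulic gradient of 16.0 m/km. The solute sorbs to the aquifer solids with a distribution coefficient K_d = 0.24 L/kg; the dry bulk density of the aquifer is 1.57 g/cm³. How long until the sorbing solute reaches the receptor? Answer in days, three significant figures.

1020 days

K = 0.00220 cm/s × 864 = 1.901 m/d
Darcy flux q = K·i = 1.901 × 0.016 = 0.03041 m/d
Average linear velocity = 0.03041 / 0.13 = 0.2339 m/d
Retardation R = 1 + ρ_b·K_d/n = 1 + 1.57×0.24/0.13 = 3.898
Contaminant velocity v_c = v/R = 0.2339/3.898 = 0.06001 m/d
t = L/v_c = 61.4/0.06001 = 1023 d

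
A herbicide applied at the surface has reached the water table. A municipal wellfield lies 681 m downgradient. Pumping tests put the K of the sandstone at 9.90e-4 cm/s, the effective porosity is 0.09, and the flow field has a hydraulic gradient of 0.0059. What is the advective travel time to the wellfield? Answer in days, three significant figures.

12100 days

K = 9.90e-4 cm/s × 864 = 0.8554 m/d
Darcy flux q = K·i = 0.8554 × 0.0059 = 0.005047 m/d
v_s = q/n_e = 0.005047/0.09 = 0.05607 m/d
t = L / v = 681 / 0.05607 = 12140 d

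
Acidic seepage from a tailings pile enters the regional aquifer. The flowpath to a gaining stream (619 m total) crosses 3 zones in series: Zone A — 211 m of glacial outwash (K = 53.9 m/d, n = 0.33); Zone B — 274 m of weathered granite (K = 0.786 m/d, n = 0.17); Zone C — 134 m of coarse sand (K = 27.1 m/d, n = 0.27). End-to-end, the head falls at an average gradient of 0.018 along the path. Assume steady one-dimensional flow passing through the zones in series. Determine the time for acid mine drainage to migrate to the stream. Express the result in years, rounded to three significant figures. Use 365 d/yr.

13.4 years

For zones in series the flux q is common to all zones; the equivalent conductivity is the harmonic (thickness-weighted) mean, K_eq = L_total / Σ(L_j/K_j).
Σ(L/K) = 211/53.9 + 274/0.786 + 134/27.1 = 3.915 + 348.6 + 4.945 = 357.5 d
K_eq = L_total / Σ(L/K) = 619 / 357.5 = 1.732 m/d
q = K_eq · i = 1.732 × 0.018 = 0.03117 m/d (same in every zone)
Zone A: v = q/n = 0.03117/0.33 = 0.09445 m/d → t_A = 211/0.09445 = 2234 d
Zone B: v = q/n = 0.03117/0.17 = 0.1834 m/d → t_B = 274/0.1834 = 1494 d
Zone C: v = q/n = 0.03117/0.27 = 0.1154 m/d → t_C = 134/0.1154 = 1161 d
Total t = 2234 + 1494 + 1161 = 4889 d
   = 4889 / 365 = 13.4 yr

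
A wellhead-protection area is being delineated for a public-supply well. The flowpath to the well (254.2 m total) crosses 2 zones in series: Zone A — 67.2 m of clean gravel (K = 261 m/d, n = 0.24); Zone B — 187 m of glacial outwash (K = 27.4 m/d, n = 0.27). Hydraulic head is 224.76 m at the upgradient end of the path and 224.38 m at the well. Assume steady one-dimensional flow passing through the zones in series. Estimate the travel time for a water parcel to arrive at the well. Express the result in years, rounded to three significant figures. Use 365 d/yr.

3.40 years

Total head drop ΔH = 224.76 − 224.38 = 0.38 m
Continuity: the same q passes through each zone, so ΔH = q·Σ(L_j/K_j) — the zones act as resistances in series.
Σ(L/K) = 67.2/261 + 187/27.4 = 0.2575 + 6.825 = 7.082 d
q = ΔH / Σ(L/K) = 0.38 / 7.082 = 0.05365 m/d (same in every zone)
Zone A: v = q/n = 0.05365/0.24 = 0.2236 m/d → t_A = 67.2/0.2236 = 300.6 d
Zone B: v = q/n = 0.05365/0.27 = 0.1987 m/d → t_B = 187/0.1987 = 941.0 d
Total t = 300.6 + 941.0 = 1242 d
   = 1242 / 365 = 3.40 yr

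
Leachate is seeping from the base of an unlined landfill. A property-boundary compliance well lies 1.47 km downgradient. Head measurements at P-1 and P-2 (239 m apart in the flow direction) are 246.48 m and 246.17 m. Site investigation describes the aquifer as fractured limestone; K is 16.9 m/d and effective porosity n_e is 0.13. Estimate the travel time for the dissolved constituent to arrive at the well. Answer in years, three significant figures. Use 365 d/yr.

23.9 years

Hydraulic gradient i = (246.48 − 246.17) / 239 = 0.31 / 239 = 0.001297
Specific discharge q = 16.9 × 0.001297 = 0.02192 m/d
v = Ki/n = 16.9·0.001297/0.13 = 0.1686 m/d
L = 1.47 km = 1470 m
t = L / v = 1470 / 0.1686 = 8718 d
   = 8718 / 365 = 23.9 yr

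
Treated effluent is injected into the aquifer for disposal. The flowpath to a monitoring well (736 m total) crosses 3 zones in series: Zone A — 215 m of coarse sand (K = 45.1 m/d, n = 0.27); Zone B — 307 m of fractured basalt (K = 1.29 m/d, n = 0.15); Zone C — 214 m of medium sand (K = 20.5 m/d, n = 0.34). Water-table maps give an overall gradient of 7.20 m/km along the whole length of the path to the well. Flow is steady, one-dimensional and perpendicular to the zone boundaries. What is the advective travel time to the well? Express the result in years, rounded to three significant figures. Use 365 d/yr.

Steady 1-D flow in series ⇒ the Darcy flux q is identical in every zone and the zone head losses add (resistances L/K in series).
Σ(L/K) = 215/45.1 + 307/1.29 + 214/20.5 = 4.767 + 238.0 + 10.44 = 253.2 d
K_eq = L_total / Σ(L/K) = 736 / 253.2 = 2.907 m/d
q = K_eq · i = 2.907 × 0.0072 = 0.02093 m/d (same in every zone)
Zone A: v = q/n = 0.02093/0.27 = 0.07752 m/d → t_A = 215/0.07752 = 2774 d
Zone B: v = q/n = 0.02093/0.15 = 0.1395 m/d → t_B = 307/0.1395 = 2200 d
Zone C: v = q/n = 0.02093/0.34 = 0.06156 m/d → t_C = 214/0.06156 = 3476 d
Total t = 2774 + 2200 + 3476 = 8450 d
   = 8450 / 365 = 23.2 yr

23.2 years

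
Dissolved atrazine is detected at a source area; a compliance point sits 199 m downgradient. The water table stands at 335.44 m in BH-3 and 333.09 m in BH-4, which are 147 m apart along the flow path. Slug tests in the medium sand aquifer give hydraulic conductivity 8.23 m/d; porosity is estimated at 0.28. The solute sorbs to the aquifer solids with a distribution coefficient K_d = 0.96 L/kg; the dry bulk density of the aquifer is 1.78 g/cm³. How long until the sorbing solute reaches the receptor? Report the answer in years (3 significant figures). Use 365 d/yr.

8.24 years

Hydraulic gradient i = (335.44 − 333.09) / 147 = 2.35 / 147 = 0.01599
Darcy flux q = K·i = 8.23 × 0.01599 = 0.1316 m/d
Average linear velocity = 0.1316 / 0.28 = 0.4699 m/d
Retardation R = 1 + ρ_b·K_d/n = 1 + 1.78×0.96/0.28 = 7.103
Contaminant velocity v_c = v/R = 0.4699/7.103 = 0.06615 m/d
t = L/v_c = 199/0.06615 = 3008 d
   = 3008/365 = 8.24 yr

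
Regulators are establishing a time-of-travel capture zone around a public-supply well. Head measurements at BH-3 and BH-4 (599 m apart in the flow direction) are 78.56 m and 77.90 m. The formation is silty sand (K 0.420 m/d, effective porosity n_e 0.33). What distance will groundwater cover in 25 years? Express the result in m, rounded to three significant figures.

Hydraulic gradient i = (78.56 − 77.90) / 599 = 0.66 / 599 = 0.001102
Specific discharge q = 0.420 × 0.001102 = 4.628e-4 m/d
v_s = q/n_e = 4.628e-4/0.33 = 0.001402 m/d
T = 25 yr × 365 = 9125 d
L = v × T = 0.001402 × 9125 = 12.80 m

12.8 m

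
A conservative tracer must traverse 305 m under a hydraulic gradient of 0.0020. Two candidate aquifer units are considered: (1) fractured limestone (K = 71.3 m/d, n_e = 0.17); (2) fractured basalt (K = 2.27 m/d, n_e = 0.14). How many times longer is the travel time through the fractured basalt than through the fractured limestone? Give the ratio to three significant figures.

25.9

Unit 1 (fractured limestone): v = 71.3×0.0020/0.17 = 0.8388 m/d, t = 305/0.8388 = 363.6 d
Unit 2 (fractured basalt): v = 2.27×0.0020/0.14 = 0.03243 m/d, t = 305/0.03243 = 9405 d
t(fractured basalt) / t(fractured limestone) = 9405/363.6 = 25.9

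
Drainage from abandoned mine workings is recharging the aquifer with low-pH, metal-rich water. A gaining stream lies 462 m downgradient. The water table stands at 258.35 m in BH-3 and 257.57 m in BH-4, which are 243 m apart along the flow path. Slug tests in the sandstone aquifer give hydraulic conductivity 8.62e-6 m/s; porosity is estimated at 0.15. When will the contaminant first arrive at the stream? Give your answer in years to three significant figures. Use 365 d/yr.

Hydraulic gradient i = (258.35 − 257.57) / 243 = 0.78 / 243 = 0.003210
K = 8.62e-6 m/s × 86400 s/d = 0.7448 m/d
q = Ki = 0.7448 × 0.003210 = 0.002391 m/d
v = Ki/n = 0.7448·0.003210/0.15 = 0.01594 m/d
t = L / v = 462 / 0.01594 = 28990 d
   = 28990 / 365 = 79.4 yr

79.4 years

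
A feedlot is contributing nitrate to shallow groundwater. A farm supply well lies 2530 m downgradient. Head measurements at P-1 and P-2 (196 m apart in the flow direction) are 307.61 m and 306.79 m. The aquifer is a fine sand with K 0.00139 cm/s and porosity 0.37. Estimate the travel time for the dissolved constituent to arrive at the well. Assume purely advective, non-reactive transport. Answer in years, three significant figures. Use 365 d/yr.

510 years

Hydraulic gradient i = (307.61 − 306.79) / 196 = 0.82 / 196 = 0.004184
K = 0.00139 cm/s × 864 = 1.201 m/d
Darcy flux q = K·i = 1.201 × 0.004184 = 0.005024 m/d
Seepage velocity v = q / n = 0.005024 / 0.37 = 0.01358 m/d
t = L / v = 2530 / 0.01358 = 186300 d
   = 186300 / 365 = 510 yr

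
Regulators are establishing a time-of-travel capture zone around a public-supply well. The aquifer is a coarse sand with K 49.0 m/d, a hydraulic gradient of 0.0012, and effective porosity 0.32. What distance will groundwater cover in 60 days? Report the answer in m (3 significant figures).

q = Ki = 49.0 × 0.0012 = 0.05880 m/d
Average linear velocity = 0.05880 / 0.32 = 0.1838 m/d
L = v × T = 0.1838 × 60 = 11.03 m

11.0 m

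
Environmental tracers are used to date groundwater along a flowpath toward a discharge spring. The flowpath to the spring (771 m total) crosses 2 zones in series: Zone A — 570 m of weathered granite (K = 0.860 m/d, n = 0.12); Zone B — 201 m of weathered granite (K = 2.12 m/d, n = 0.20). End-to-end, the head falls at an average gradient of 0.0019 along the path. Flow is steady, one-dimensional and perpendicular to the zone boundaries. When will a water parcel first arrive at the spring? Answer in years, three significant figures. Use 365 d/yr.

154 years

Continuity: the same q passes through each zone, so ΔH = q·Σ(L_j/K_j) — the zones act as resistances in series.
Σ(L/K) = 570/0.860 + 201/2.12 = 662.8 + 94.81 = 757.6 d
K_eq = L_total / Σ(L/K) = 771 / 757.6 = 1.018 m/d
q = K_eq · i = 1.018 × 0.0019 = 0.001934 m/d (same in every zone)
Zone A: v = q/n = 0.001934/0.12 = 0.01611 m/d → t_A = 570/0.01611 = 35370 d
Zone B: v = q/n = 0.001934/0.20 = 0.009668 m/d → t_B = 201/0.009668 = 20790 d
Total t = 35370 + 20790 = 56160 d
   = 56160 / 365 = 154 yr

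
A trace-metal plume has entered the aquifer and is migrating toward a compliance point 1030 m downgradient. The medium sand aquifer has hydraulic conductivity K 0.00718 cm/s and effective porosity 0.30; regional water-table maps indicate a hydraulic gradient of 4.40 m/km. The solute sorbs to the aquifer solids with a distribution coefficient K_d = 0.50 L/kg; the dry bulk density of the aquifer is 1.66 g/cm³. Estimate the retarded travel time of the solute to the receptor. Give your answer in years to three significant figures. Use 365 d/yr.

K = 0.00718 cm/s × 864 = 6.204 m/d
q = Ki = 6.204 × 0.0044 = 0.02730 m/d
v_s = q/n_e = 0.02730/0.30 = 0.09098 m/d
Retardation R = 1 + ρ_b·K_d/n = 1 + 1.66×0.50/0.30 = 3.767
Contaminant velocity v_c = v/R = 0.09098/3.767 = 0.02416 m/d
t = L/v_c = 1030/0.02416 = 42640 d
   = 42640/365 = 117 yr

117 years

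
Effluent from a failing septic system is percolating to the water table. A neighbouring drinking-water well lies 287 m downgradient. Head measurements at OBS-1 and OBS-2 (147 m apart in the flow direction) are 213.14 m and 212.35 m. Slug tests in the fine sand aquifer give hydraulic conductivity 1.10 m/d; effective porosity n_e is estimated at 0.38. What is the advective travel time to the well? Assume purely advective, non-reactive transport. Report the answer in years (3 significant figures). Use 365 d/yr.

Hydraulic gradient i = (213.14 − 212.35) / 147 = 0.79 / 147 = 0.005374
Specific discharge q = 1.10 × 0.005374 = 0.005912 m/d
v_s = q/n_e = 0.005912/0.38 = 0.01556 m/d
t = L / v = 287 / 0.01556 = 18450 d
   = 18450 / 365 = 50.5 yr

50.5 years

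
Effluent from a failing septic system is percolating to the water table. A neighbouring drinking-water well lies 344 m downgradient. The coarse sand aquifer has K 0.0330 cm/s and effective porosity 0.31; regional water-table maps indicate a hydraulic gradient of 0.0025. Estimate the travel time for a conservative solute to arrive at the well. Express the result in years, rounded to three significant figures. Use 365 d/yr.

4.10 years

K = 0.0330 cm/s × 864 = 28.51 m/d
Specific discharge q = 28.51 × 0.0025 = 0.07128 m/d
Seepage velocity v = q / n = 0.07128 / 0.31 = 0.2299 m/d
t = L / v = 344 / 0.2299 = 1496 d
   = 1496 / 365 = 4.10 yr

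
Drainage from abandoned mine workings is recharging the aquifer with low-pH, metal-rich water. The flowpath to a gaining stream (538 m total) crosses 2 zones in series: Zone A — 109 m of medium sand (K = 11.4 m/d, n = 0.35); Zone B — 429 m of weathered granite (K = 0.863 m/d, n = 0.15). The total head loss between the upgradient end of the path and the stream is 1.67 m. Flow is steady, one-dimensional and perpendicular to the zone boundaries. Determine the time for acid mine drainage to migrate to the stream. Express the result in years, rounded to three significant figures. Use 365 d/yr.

Continuity: the same q passes through each zone, so ΔH = q·Σ(L_j/K_j) — the zones act as resistances in series.
Σ(L/K) = 109/11.4 + 429/0.863 = 9.561 + 497.1 = 506.7 d
q = ΔH / Σ(L/K) = 1.67 / 506.7 = 0.003296 m/d (same in every zone)
Zone A: v = q/n = 0.003296/0.35 = 0.009417 m/d → t_A = 109/0.009417 = 11570 d
Zone B: v = q/n = 0.003296/0.15 = 0.02197 m/d → t_B = 429/0.02197 = 19520 d
Total t = 11570 + 19520 = 31100 d
   = 31100 / 365 = 85.2 yr

85.2 years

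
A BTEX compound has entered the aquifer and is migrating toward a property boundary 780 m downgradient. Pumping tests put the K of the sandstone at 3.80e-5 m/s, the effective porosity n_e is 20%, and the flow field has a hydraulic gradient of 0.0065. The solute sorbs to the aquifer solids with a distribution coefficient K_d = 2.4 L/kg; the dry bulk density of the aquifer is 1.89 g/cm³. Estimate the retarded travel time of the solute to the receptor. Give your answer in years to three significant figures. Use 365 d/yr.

474 years

K = 3.80e-5 m/s × 86400 s/d = 3.283 m/d
Darcy flux q = K·i = 3.283 × 0.0065 = 0.02134 m/d
v = Ki/n = 3.283·0.0065/0.20 = 0.1067 m/d
Retardation R = 1 + ρ_b·K_d/n = 1 + 1.89×2.4/0.20 = 23.68
Contaminant velocity v_c = v/R = 0.1067/23.68 = 0.004506 m/d
t = L/v_c = 780/0.004506 = 173100 d
   = 173100/365 = 474 yr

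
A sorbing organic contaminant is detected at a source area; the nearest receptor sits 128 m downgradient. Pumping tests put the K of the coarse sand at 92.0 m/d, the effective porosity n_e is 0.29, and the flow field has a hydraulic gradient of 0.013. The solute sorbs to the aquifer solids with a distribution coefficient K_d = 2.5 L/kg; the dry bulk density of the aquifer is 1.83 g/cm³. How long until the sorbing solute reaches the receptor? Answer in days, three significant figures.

Specific discharge q = 92.0 × 0.013 = 1.196 m/d
Average linear velocity = 1.196 / 0.29 = 4.124 m/d
Retardation R = 1 + ρ_b·K_d/n = 1 + 1.83×2.5/0.29 = 16.78
Contaminant velocity v_c = v/R = 4.124/16.78 = 0.2458 m/d
t = L/v_c = 128/0.2458 = 520.7 d

521 days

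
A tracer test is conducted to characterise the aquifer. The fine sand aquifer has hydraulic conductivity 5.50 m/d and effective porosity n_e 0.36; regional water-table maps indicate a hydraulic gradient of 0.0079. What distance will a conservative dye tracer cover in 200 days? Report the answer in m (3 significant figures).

24.1 m

q = Ki = 5.50 × 0.0079 = 0.04345 m/d
v = Ki/n = 5.50·0.0079/0.36 = 0.1207 m/d
L = v × T = 0.1207 × 200 = 24.14 m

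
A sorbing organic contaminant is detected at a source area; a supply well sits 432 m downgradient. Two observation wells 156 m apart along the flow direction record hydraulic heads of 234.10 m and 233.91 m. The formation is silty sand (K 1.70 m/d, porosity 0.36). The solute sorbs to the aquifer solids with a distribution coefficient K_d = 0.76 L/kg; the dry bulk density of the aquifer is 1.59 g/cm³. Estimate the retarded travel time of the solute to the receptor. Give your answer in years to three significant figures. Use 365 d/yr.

Hydraulic gradient i = (234.10 − 233.91) / 156 = 0.19 / 156 = 0.001218
q = Ki = 1.70 × 0.001218 = 0.002071 m/d
v = Ki/n = 1.70·0.001218/0.36 = 0.005751 m/d
Retardation R = 1 + ρ_b·K_d/n = 1 + 1.59×0.76/0.36 = 4.357
Contaminant velocity v_c = v/R = 0.005751/4.357 = 0.001320 m/d
t = L/v_c = 432/0.001320 = 327200 d
   = 327200/365 = 897 yr

897 years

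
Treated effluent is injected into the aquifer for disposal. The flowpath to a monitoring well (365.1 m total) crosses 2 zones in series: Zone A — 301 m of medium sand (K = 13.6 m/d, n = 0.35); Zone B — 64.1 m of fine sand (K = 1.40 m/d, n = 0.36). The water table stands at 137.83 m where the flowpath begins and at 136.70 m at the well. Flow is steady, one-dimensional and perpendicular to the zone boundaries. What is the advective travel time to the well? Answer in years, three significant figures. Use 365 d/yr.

Total head drop ΔH = 137.83 − 136.70 = 1.13 m
Continuity: the same q passes through each zone, so ΔH = q·Σ(L_j/K_j) — the zones act as resistances in series.
Σ(L/K) = 301/13.6 + 64.1/1.40 = 22.13 + 45.79 = 67.92 d
q = ΔH / Σ(L/K) = 1.13 / 67.92 = 0.01664 m/d (same in every zone)
Zone A: v = q/n = 0.01664/0.35 = 0.04754 m/d → t_A = 301/0.04754 = 6332 d
Zone B: v = q/n = 0.01664/0.36 = 0.04622 m/d → t_B = 64.1/0.04622 = 1387 d
Total t = 6332 + 1387 = 7719 d
   = 7719 / 365 = 21.1 yr

21.1 years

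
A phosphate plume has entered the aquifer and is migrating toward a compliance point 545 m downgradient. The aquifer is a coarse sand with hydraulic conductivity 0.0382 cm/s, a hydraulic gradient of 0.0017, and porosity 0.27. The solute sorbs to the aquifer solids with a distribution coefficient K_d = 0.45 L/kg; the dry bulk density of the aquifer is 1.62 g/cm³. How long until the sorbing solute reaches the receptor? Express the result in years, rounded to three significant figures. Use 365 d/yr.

K = 0.0382 cm/s × 864 = 33.00 m/d
q = Ki = 33.00 × 0.0017 = 0.05611 m/d
v_s = q/n_e = 0.05611/0.27 = 0.2078 m/d
Retardation R = 1 + ρ_b·K_d/n = 1 + 1.62×0.45/0.27 = 3.700
Contaminant velocity v_c = v/R = 0.2078/3.700 = 0.05616 m/d
t = L/v_c = 545/0.05616 = 9704 d
   = 9704/365 = 26.6 yr

26.6 years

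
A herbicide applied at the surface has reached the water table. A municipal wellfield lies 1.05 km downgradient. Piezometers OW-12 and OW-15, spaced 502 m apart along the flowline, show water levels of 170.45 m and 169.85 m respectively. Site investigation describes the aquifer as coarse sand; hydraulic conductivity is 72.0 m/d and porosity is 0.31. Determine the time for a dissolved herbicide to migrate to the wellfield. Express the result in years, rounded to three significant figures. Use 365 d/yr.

Hydraulic gradient i = (170.45 − 169.85) / 502 = 0.60 / 502 = 0.001195
q = Ki = 72.0 × 0.001195 = 0.08606 m/d
v = Ki/n = 72.0·0.001195/0.31 = 0.2776 m/d
L = 1.05 km = 1050 m
t = L / v = 1050 / 0.2776 = 3782 d
   = 3782 / 365 = 10.4 yr

10.4 years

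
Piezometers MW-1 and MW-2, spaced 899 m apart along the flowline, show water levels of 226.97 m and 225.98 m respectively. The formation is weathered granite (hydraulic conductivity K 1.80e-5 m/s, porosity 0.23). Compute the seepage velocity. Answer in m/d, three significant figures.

Hydraulic gradient i = (226.97 − 225.98) / 899 = 0.99 / 899 = 0.001101
K = 1.80e-5 m/s × 86400 s/d = 1.555 m/d
Specific discharge q = 1.555 × 0.001101 = 0.001713 m/d
v = Ki/n = 1.555·0.001101/0.23 = 0.007446 m/d

0.00745 m/d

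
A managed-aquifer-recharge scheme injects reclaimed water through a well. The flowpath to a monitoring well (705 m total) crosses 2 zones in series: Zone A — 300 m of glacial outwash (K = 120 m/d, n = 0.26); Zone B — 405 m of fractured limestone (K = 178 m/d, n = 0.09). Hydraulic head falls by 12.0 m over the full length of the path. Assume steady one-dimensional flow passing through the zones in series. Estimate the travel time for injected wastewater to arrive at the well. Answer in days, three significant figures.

45.5 days

Steady 1-D flow in series ⇒ the Darcy flux q is identical in every zone and the zone head losses add (resistances L/K in series).
Σ(L/K) = 300/120 + 405/178 = 2.500 + 2.275 = 4.775 d
q = ΔH / Σ(L/K) = 12.0 / 4.775 = 2.513 m/d (same in every zone)
Zone A: v = q/n = 2.513/0.26 = 9.665 m/d → t_A = 300/9.665 = 31.04 d
Zone B: v = q/n = 2.513/0.09 = 27.92 m/d → t_B = 405/27.92 = 14.50 d
Total t = 31.04 + 14.50 = 45.54 d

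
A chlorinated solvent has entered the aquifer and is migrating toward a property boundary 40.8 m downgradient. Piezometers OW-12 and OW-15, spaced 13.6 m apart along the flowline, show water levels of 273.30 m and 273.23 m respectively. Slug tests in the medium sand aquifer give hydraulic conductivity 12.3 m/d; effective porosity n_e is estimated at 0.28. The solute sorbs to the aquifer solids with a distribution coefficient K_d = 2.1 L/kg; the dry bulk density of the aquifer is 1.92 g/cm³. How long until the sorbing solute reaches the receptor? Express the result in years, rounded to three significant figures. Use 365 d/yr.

Hydraulic gradient i = (273.30 − 273.23) / 13.6 = 0.07 / 13.6 = 0.005147
Darcy flux q = K·i = 12.3 × 0.005147 = 0.06331 m/d
Average linear velocity = 0.06331 / 0.28 = 0.2261 m/d
Retardation R = 1 + ρ_b·K_d/n = 1 + 1.92×2.1/0.28 = 15.40
Contaminant velocity v_c = v/R = 0.2261/15.40 = 0.01468 m/d
t = L/v_c = 40.8/0.01468 = 2779 d
   = 2779/365 = 7.61 yr

7.61 years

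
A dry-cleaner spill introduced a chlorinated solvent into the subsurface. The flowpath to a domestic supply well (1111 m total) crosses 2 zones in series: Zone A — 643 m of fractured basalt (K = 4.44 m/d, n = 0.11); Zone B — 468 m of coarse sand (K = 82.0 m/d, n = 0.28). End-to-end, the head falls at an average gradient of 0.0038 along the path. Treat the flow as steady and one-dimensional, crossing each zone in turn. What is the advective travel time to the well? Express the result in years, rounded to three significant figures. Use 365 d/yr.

Continuity: the same q passes through each zone, so ΔH = q·Σ(L_j/K_j) — the zones act as resistances in series.
Σ(L/K) = 643/4.44 + 468/82.0 = 144.8 + 5.707 = 150.5 d
K_eq = L_total / Σ(L/K) = 1111 / 150.5 = 7.381 m/d
q = K_eq · i = 7.381 × 0.0038 = 0.02805 m/d (same in every zone)
Zone A: v = q/n = 0.02805/0.11 = 0.2550 m/d → t_A = 643/0.2550 = 2522 d
Zone B: v = q/n = 0.02805/0.28 = 0.1002 m/d → t_B = 468/0.1002 = 4672 d
Total t = 2522 + 4672 = 7194 d
   = 7194 / 365 = 19.7 yr

19.7 years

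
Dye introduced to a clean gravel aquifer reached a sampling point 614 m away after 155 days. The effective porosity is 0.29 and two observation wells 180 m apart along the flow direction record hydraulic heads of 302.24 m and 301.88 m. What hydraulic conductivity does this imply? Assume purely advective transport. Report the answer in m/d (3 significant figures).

Hydraulic gradient i = (302.24 − 301.88) / 180 = 0.36 / 180 = 0.002000
v = L / t = 614 / 155 = 3.961 m/d
K = v · n / i = 3.961 × 0.29 / 0.002000 = 574 m/d

574 m/d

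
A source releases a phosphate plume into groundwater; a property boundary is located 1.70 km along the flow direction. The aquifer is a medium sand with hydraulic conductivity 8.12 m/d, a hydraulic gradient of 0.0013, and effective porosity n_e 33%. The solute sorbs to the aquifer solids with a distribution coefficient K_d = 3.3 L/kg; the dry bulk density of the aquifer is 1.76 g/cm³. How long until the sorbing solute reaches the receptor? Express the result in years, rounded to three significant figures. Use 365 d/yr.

Darcy flux q = K·i = 8.12 × 0.0013 = 0.01056 m/d
v = Ki/n = 8.12·0.0013/0.33 = 0.03199 m/d
Retardation R = 1 + ρ_b·K_d/n = 1 + 1.76×3.3/0.33 = 18.60
Contaminant velocity v_c = v/R = 0.03199/18.60 = 0.001720 m/d
L = 1.70 km = 1700 m
t = L/v_c = 1700/0.001720 = 988500 d
   = 988500/365 = 2710 yr

2710 years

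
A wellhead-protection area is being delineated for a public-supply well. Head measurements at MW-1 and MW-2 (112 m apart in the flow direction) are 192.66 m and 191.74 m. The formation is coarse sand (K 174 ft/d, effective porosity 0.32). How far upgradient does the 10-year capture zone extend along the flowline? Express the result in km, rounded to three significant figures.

Hydraulic gradient i = (192.66 − 191.74) / 112 = 0.92 / 112 = 0.008214
K = 174 ft/d × 0.3048 = 53.04 m/d
Specific discharge q = 53.04 × 0.008214 = 0.4356 m/d
v = Ki/n = 53.04·0.008214/0.32 = 1.361 m/d
T = 10 yr × 365 = 3650 d
L = v × T = 1.361 × 3650 = 4969 m
   = 4.97 km

4.97 km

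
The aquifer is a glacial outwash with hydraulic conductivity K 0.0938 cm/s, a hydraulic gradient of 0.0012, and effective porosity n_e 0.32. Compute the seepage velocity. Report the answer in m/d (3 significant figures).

K = 0.0938 cm/s × 864 = 81.04 m/d
Specific discharge q = 81.04 × 0.0012 = 0.09725 m/d
Seepage velocity v = q / n = 0.09725 / 0.32 = 0.3039 m/d

0.304 m/d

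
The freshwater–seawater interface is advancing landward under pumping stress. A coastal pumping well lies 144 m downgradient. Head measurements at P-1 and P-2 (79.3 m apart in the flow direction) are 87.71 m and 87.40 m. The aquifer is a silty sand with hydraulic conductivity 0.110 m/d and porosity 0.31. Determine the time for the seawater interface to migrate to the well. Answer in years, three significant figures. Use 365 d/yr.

Hydraulic gradient i = (87.71 − 87.40) / 79.3 = 0.31 / 79.3 = 0.003909
Specific discharge q = 0.110 × 0.003909 = 4.300e-4 m/d
Average linear velocity = 4.300e-4 / 0.31 = 0.001387 m/d
t = L / v = 144 / 0.001387 = 103800 d
   = 103800 / 365 = 284 yr

284 years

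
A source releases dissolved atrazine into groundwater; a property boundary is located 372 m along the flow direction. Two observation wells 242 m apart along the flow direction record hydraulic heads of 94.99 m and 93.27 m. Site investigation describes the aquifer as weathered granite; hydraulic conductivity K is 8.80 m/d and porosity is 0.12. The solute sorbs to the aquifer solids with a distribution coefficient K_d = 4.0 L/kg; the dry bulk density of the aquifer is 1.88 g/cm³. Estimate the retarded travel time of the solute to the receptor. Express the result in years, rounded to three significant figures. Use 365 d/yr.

124 years

Hydraulic gradient i = (94.99 − 93.27) / 242 = 1.72 / 242 = 0.007107
Darcy flux q = K·i = 8.80 × 0.007107 = 0.06255 m/d
v_s = q/n_e = 0.06255/0.12 = 0.5212 m/d
Retardation R = 1 + ρ_b·K_d/n = 1 + 1.88×4.0/0.12 = 63.67
Contaminant velocity v_c = v/R = 0.5212/63.67 = 0.008187 m/d
t = L/v_c = 372/0.008187 = 45440 d
   = 45440/365 = 124 yr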